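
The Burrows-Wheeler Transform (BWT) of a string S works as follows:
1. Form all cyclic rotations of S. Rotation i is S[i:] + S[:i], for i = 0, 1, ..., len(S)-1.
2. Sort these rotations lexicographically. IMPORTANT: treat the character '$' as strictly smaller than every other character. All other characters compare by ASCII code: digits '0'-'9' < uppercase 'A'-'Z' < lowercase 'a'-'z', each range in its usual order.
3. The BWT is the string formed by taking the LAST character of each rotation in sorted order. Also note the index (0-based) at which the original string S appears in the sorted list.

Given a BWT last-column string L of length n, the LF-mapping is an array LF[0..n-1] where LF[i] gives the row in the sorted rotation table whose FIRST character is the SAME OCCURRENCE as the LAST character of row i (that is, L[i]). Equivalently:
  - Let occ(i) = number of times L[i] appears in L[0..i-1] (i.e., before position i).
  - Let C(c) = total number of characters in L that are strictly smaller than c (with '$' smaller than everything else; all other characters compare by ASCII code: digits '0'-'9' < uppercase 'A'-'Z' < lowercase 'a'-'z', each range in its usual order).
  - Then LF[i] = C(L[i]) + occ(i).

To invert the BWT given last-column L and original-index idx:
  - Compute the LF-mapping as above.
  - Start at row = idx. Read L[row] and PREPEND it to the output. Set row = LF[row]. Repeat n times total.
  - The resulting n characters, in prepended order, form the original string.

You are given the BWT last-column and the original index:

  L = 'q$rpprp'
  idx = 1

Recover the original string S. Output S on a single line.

LF mapping: 4 0 5 1 2 6 3
Walk LF starting at row 1, prepending L[row]:
  step 1: row=1, L[1]='$', prepend. Next row=LF[1]=0
  step 2: row=0, L[0]='q', prepend. Next row=LF[0]=4
  step 3: row=4, L[4]='p', prepend. Next row=LF[4]=2
  step 4: row=2, L[2]='r', prepend. Next row=LF[2]=5
  step 5: row=5, L[5]='r', prepend. Next row=LF[5]=6
  step 6: row=6, L[6]='p', prepend. Next row=LF[6]=3
  step 7: row=3, L[3]='p', prepend. Next row=LF[3]=1
Reversed output: pprrpq$

Answer: pprrpq$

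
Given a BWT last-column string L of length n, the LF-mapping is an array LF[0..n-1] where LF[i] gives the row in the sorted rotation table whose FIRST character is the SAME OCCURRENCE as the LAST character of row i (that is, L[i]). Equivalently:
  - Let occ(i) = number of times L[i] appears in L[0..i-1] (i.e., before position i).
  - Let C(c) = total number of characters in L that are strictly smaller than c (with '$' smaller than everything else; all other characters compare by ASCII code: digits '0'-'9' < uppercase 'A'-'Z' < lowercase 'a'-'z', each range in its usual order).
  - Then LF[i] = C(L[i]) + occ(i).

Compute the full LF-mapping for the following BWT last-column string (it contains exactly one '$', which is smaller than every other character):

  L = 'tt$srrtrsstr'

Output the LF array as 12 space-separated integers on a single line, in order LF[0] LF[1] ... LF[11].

Answer: 8 9 0 5 1 2 10 3 6 7 11 4

Derivation:
Char counts: '$':1, 'r':4, 's':3, 't':4
C (first-col start): C('$')=0, C('r')=1, C('s')=5, C('t')=8
L[0]='t': occ=0, LF[0]=C('t')+0=8+0=8
L[1]='t': occ=1, LF[1]=C('t')+1=8+1=9
L[2]='$': occ=0, LF[2]=C('$')+0=0+0=0
L[3]='s': occ=0, LF[3]=C('s')+0=5+0=5
L[4]='r': occ=0, LF[4]=C('r')+0=1+0=1
L[5]='r': occ=1, LF[5]=C('r')+1=1+1=2
L[6]='t': occ=2, LF[6]=C('t')+2=8+2=10
L[7]='r': occ=2, LF[7]=C('r')+2=1+2=3
L[8]='s': occ=1, LF[8]=C('s')+1=5+1=6
L[9]='s': occ=2, LF[9]=C('s')+2=5+2=7
L[10]='t': occ=3, LF[10]=C('t')+3=8+3=11
L[11]='r': occ=3, LF[11]=C('r')+3=1+3=4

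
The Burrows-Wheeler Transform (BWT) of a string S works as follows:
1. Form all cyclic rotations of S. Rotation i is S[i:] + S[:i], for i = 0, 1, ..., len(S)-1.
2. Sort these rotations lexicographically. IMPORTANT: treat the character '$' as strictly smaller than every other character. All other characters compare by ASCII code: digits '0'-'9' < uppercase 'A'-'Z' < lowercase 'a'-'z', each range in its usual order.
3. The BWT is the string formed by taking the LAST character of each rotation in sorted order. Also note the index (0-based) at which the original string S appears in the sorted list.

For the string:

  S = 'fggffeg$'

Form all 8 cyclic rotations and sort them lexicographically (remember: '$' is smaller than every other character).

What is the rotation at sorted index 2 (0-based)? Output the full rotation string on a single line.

Answer: feg$fggf

Derivation:
All 8 rotations (rotation i = S[i:]+S[:i]):
  rot[0] = fggffeg$
  rot[1] = ggffeg$f
  rot[2] = gffeg$fg
  rot[3] = ffeg$fgg
  rot[4] = feg$fggf
  rot[5] = eg$fggff
  rot[6] = g$fggffe
  rot[7] = $fggffeg
Sorted (with $ < everything):
  sorted[0] = $fggffeg
  sorted[1] = eg$fggff
  sorted[2] = feg$fggf
  sorted[3] = ffeg$fgg
  sorted[4] = fggffeg$
  sorted[5] = g$fggffe
  sorted[6] = gffeg$fg
  sorted[7] = ggffeg$f
sorted[2] = feg$fggf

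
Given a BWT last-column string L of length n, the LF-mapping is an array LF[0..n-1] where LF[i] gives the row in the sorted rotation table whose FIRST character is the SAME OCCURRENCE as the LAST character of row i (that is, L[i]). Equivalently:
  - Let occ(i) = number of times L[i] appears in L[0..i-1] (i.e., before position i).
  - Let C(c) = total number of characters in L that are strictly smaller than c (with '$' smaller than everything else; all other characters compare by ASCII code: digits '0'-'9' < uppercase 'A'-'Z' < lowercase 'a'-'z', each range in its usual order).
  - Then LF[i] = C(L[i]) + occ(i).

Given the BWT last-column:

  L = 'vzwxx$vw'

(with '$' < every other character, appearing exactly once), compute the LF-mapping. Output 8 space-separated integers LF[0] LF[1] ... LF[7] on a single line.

Char counts: '$':1, 'v':2, 'w':2, 'x':2, 'z':1
C (first-col start): C('$')=0, C('v')=1, C('w')=3, C('x')=5, C('z')=7
L[0]='v': occ=0, LF[0]=C('v')+0=1+0=1
L[1]='z': occ=0, LF[1]=C('z')+0=7+0=7
L[2]='w': occ=0, LF[2]=C('w')+0=3+0=3
L[3]='x': occ=0, LF[3]=C('x')+0=5+0=5
L[4]='x': occ=1, LF[4]=C('x')+1=5+1=6
L[5]='$': occ=0, LF[5]=C('$')+0=0+0=0
L[6]='v': occ=1, LF[6]=C('v')+1=1+1=2
L[7]='w': occ=1, LF[7]=C('w')+1=3+1=4

Answer: 1 7 3 5 6 0 2 4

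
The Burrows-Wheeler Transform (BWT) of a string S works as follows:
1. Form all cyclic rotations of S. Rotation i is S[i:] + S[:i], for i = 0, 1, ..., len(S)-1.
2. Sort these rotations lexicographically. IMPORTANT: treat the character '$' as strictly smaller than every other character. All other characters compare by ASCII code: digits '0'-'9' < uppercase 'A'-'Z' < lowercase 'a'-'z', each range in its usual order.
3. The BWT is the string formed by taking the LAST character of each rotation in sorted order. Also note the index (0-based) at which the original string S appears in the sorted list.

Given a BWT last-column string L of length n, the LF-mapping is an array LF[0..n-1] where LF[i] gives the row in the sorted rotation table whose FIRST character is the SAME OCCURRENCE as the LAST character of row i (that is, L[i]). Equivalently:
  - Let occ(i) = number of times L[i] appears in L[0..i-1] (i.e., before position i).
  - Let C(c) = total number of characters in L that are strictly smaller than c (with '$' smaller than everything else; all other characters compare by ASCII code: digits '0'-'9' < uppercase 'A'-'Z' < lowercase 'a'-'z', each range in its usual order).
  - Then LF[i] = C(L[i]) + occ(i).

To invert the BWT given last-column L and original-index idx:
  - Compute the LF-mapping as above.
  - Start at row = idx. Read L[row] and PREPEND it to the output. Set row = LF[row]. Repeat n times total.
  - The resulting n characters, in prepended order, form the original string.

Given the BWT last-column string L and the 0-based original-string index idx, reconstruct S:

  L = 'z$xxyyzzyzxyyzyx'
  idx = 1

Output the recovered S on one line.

Answer: xxxyzyzyyxzzyyz$

Derivation:
LF mapping: 11 0 1 2 5 6 12 13 7 14 3 8 9 15 10 4
Walk LF starting at row 1, prepending L[row]:
  step 1: row=1, L[1]='$', prepend. Next row=LF[1]=0
  step 2: row=0, L[0]='z', prepend. Next row=LF[0]=11
  step 3: row=11, L[11]='y', prepend. Next row=LF[11]=8
  step 4: row=8, L[8]='y', prepend. Next row=LF[8]=7
  step 5: row=7, L[7]='z', prepend. Next row=LF[7]=13
  step 6: row=13, L[13]='z', prepend. Next row=LF[13]=15
  step 7: row=15, L[15]='x', prepend. Next row=LF[15]=4
  step 8: row=4, L[4]='y', prepend. Next row=LF[4]=5
  step 9: row=5, L[5]='y', prepend. Next row=LF[5]=6
  step 10: row=6, L[6]='z', prepend. Next row=LF[6]=12
  step 11: row=12, L[12]='y', prepend. Next row=LF[12]=9
  step 12: row=9, L[9]='z', prepend. Next row=LF[9]=14
  step 13: row=14, L[14]='y', prepend. Next row=LF[14]=10
  step 14: row=10, L[10]='x', prepend. Next row=LF[10]=3
  step 15: row=3, L[3]='x', prepend. Next row=LF[3]=2
  step 16: row=2, L[2]='x', prepend. Next row=LF[2]=1
Reversed output: xxxyzyzyyxzzyyz$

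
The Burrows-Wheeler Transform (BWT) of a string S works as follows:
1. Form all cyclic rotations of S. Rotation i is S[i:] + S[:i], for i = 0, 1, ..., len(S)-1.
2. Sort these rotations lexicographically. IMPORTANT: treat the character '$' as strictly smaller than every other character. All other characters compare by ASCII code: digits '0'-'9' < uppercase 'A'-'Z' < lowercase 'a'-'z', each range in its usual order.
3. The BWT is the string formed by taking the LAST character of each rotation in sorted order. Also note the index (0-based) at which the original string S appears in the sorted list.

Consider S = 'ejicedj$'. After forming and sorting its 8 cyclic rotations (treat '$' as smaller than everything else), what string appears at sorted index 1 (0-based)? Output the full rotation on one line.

Answer: cedj$eji

Derivation:
All 8 rotations (rotation i = S[i:]+S[:i]):
  rot[0] = ejicedj$
  rot[1] = jicedj$e
  rot[2] = icedj$ej
  rot[3] = cedj$eji
  rot[4] = edj$ejic
  rot[5] = dj$ejice
  rot[6] = j$ejiced
  rot[7] = $ejicedj
Sorted (with $ < everything):
  sorted[0] = $ejicedj
  sorted[1] = cedj$eji
  sorted[2] = dj$ejice
  sorted[3] = edj$ejic
  sorted[4] = ejicedj$
  sorted[5] = icedj$ej
  sorted[6] = j$ejiced
  sorted[7] = jicedj$e
sorted[1] = cedj$eji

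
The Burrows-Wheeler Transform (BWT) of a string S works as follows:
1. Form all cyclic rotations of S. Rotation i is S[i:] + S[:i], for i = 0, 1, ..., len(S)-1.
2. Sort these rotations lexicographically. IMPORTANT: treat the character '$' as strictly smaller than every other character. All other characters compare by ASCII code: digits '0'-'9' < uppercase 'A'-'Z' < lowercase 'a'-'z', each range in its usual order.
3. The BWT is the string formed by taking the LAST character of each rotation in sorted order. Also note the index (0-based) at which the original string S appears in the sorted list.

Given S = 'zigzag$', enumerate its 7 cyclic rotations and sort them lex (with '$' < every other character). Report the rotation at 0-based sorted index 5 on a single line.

Answer: zag$zig

Derivation:
All 7 rotations (rotation i = S[i:]+S[:i]):
  rot[0] = zigzag$
  rot[1] = igzag$z
  rot[2] = gzag$zi
  rot[3] = zag$zig
  rot[4] = ag$zigz
  rot[5] = g$zigza
  rot[6] = $zigzag
Sorted (with $ < everything):
  sorted[0] = $zigzag
  sorted[1] = ag$zigz
  sorted[2] = g$zigza
  sorted[3] = gzag$zi
  sorted[4] = igzag$z
  sorted[5] = zag$zig
  sorted[6] = zigzag$
sorted[5] = zag$zig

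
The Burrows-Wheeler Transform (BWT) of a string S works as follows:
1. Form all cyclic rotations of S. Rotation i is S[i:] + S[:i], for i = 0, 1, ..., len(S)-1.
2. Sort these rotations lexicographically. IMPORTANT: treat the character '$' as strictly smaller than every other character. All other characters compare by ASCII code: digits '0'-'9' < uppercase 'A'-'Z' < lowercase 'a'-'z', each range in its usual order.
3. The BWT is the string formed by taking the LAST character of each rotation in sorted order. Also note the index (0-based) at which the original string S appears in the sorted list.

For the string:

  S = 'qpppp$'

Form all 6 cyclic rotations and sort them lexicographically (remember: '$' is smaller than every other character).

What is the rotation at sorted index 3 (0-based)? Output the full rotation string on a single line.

All 6 rotations (rotation i = S[i:]+S[:i]):
  rot[0] = qpppp$
  rot[1] = pppp$q
  rot[2] = ppp$qp
  rot[3] = pp$qpp
  rot[4] = p$qppp
  rot[5] = $qpppp
Sorted (with $ < everything):
  sorted[0] = $qpppp
  sorted[1] = p$qppp
  sorted[2] = pp$qpp
  sorted[3] = ppp$qp
  sorted[4] = pppp$q
  sorted[5] = qpppp$
sorted[3] = ppp$qp

Answer: ppp$qp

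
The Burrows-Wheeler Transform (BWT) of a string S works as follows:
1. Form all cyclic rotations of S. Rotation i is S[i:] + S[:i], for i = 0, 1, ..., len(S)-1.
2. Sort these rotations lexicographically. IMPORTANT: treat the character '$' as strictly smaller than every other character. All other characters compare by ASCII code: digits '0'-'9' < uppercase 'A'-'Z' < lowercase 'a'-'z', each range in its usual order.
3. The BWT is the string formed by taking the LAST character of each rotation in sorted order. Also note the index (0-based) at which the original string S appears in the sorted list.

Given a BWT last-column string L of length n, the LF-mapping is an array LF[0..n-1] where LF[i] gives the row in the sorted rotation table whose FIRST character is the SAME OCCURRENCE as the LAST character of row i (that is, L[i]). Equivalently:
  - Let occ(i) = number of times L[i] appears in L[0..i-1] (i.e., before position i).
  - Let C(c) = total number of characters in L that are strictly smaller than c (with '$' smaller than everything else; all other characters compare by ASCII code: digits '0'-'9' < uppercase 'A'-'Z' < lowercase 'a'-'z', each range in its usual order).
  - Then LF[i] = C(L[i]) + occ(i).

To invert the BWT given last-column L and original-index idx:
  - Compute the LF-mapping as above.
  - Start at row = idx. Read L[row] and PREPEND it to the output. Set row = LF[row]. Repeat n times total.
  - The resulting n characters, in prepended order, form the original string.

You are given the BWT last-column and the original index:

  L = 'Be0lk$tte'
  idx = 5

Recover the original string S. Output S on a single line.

LF mapping: 2 3 1 6 5 0 7 8 4
Walk LF starting at row 5, prepending L[row]:
  step 1: row=5, L[5]='$', prepend. Next row=LF[5]=0
  step 2: row=0, L[0]='B', prepend. Next row=LF[0]=2
  step 3: row=2, L[2]='0', prepend. Next row=LF[2]=1
  step 4: row=1, L[1]='e', prepend. Next row=LF[1]=3
  step 5: row=3, L[3]='l', prepend. Next row=LF[3]=6
  step 6: row=6, L[6]='t', prepend. Next row=LF[6]=7
  step 7: row=7, L[7]='t', prepend. Next row=LF[7]=8
  step 8: row=8, L[8]='e', prepend. Next row=LF[8]=4
  step 9: row=4, L[4]='k', prepend. Next row=LF[4]=5
Reversed output: kettle0B$

Answer: kettle0B$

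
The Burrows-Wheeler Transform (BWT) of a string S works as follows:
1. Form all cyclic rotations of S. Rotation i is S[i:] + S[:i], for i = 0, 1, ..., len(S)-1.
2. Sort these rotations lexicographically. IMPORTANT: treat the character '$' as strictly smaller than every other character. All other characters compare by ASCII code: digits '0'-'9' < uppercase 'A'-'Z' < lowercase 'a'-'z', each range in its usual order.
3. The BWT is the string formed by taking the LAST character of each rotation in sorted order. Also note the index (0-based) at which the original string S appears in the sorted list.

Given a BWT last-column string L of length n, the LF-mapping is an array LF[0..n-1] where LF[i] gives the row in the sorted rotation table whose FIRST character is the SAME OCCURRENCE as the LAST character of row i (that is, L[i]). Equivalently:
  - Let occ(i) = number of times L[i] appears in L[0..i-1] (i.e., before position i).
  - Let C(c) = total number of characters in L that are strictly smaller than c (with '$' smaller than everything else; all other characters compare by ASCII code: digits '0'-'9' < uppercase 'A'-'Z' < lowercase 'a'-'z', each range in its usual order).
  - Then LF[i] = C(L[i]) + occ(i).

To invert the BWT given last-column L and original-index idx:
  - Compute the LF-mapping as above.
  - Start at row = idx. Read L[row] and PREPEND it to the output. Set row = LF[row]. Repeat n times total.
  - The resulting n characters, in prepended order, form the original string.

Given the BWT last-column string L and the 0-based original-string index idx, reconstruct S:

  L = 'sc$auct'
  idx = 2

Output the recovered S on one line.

LF mapping: 4 2 0 1 6 3 5
Walk LF starting at row 2, prepending L[row]:
  step 1: row=2, L[2]='$', prepend. Next row=LF[2]=0
  step 2: row=0, L[0]='s', prepend. Next row=LF[0]=4
  step 3: row=4, L[4]='u', prepend. Next row=LF[4]=6
  step 4: row=6, L[6]='t', prepend. Next row=LF[6]=5
  step 5: row=5, L[5]='c', prepend. Next row=LF[5]=3
  step 6: row=3, L[3]='a', prepend. Next row=LF[3]=1
  step 7: row=1, L[1]='c', prepend. Next row=LF[1]=2
Reversed output: cactus$

Answer: cactus$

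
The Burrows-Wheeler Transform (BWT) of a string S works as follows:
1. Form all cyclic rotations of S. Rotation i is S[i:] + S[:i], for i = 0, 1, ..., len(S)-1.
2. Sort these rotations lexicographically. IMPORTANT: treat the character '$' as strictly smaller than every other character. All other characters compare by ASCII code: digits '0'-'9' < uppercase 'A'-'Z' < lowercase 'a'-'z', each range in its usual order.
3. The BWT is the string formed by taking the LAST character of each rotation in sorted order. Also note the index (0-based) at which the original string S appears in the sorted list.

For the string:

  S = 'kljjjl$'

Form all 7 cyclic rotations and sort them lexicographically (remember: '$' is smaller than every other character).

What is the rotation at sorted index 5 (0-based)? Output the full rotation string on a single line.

Answer: l$kljjj

Derivation:
All 7 rotations (rotation i = S[i:]+S[:i]):
  rot[0] = kljjjl$
  rot[1] = ljjjl$k
  rot[2] = jjjl$kl
  rot[3] = jjl$klj
  rot[4] = jl$kljj
  rot[5] = l$kljjj
  rot[6] = $kljjjl
Sorted (with $ < everything):
  sorted[0] = $kljjjl
  sorted[1] = jjjl$kl
  sorted[2] = jjl$klj
  sorted[3] = jl$kljj
  sorted[4] = kljjjl$
  sorted[5] = l$kljjj
  sorted[6] = ljjjl$k
sorted[5] = l$kljjj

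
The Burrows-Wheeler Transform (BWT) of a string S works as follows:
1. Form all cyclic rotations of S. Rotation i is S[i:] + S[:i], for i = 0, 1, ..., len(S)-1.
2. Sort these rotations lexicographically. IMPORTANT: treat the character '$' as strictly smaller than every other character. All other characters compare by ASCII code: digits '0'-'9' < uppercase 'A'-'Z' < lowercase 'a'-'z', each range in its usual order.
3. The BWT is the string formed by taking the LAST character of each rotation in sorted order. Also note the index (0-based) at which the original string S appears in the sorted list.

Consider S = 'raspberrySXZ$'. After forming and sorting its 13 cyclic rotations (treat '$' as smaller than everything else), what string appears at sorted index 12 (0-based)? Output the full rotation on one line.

All 13 rotations (rotation i = S[i:]+S[:i]):
  rot[0] = raspberrySXZ$
  rot[1] = aspberrySXZ$r
  rot[2] = spberrySXZ$ra
  rot[3] = pberrySXZ$ras
  rot[4] = berrySXZ$rasp
  rot[5] = errySXZ$raspb
  rot[6] = rrySXZ$raspbe
  rot[7] = rySXZ$raspber
  rot[8] = ySXZ$raspberr
  rot[9] = SXZ$raspberry
  rot[10] = XZ$raspberryS
  rot[11] = Z$raspberrySX
  rot[12] = $raspberrySXZ
Sorted (with $ < everything):
  sorted[0] = $raspberrySXZ
  sorted[1] = SXZ$raspberry
  sorted[2] = XZ$raspberryS
  sorted[3] = Z$raspberrySX
  sorted[4] = aspberrySXZ$r
  sorted[5] = berrySXZ$rasp
  sorted[6] = errySXZ$raspb
  sorted[7] = pberrySXZ$ras
  sorted[8] = raspberrySXZ$
  sorted[9] = rrySXZ$raspbe
  sorted[10] = rySXZ$raspber
  sorted[11] = spberrySXZ$ra
  sorted[12] = ySXZ$raspberr
sorted[12] = ySXZ$raspberr

Answer: ySXZ$raspberr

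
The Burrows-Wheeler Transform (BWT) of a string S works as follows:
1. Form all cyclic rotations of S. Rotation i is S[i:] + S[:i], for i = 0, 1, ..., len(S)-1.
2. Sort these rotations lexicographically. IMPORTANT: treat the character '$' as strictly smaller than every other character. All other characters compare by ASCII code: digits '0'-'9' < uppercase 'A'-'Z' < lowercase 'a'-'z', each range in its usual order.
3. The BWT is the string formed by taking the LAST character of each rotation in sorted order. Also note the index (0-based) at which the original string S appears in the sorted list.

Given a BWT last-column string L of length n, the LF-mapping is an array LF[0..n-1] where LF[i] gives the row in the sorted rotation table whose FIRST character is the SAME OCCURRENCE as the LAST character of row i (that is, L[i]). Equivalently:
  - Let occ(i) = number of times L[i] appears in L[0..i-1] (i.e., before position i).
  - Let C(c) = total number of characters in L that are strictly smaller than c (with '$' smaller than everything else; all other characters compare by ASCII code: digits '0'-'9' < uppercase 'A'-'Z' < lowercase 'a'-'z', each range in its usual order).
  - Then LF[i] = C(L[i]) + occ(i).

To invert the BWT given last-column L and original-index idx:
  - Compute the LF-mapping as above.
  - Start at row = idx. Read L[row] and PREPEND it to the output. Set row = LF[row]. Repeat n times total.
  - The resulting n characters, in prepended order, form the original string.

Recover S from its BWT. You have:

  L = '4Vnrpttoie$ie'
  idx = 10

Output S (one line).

Answer: repetitionV4$

Derivation:
LF mapping: 1 2 7 10 9 11 12 8 5 3 0 6 4
Walk LF starting at row 10, prepending L[row]:
  step 1: row=10, L[10]='$', prepend. Next row=LF[10]=0
  step 2: row=0, L[0]='4', prepend. Next row=LF[0]=1
  step 3: row=1, L[1]='V', prepend. Next row=LF[1]=2
  step 4: row=2, L[2]='n', prepend. Next row=LF[2]=7
  step 5: row=7, L[7]='o', prepend. Next row=LF[7]=8
  step 6: row=8, L[8]='i', prepend. Next row=LF[8]=5
  step 7: row=5, L[5]='t', prepend. Next row=LF[5]=11
  step 8: row=11, L[11]='i', prepend. Next row=LF[11]=6
  step 9: row=6, L[6]='t', prepend. Next row=LF[6]=12
  step 10: row=12, L[12]='e', prepend. Next row=LF[12]=4
  step 11: row=4, L[4]='p', prepend. Next row=LF[4]=9
  step 12: row=9, L[9]='e', prepend. Next row=LF[9]=3
  step 13: row=3, L[3]='r', prepend. Next row=LF[3]=10
Reversed output: repetitionV4$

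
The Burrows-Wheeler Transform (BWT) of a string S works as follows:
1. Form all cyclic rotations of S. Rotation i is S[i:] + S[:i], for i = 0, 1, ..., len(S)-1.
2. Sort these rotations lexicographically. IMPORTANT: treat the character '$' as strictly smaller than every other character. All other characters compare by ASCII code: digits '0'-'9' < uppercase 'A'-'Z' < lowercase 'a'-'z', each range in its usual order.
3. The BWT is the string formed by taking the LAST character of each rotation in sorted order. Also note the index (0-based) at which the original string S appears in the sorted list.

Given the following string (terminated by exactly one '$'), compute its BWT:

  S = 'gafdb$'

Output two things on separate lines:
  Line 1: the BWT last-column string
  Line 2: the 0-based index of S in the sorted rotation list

All 6 rotations (rotation i = S[i:]+S[:i]):
  rot[0] = gafdb$
  rot[1] = afdb$g
  rot[2] = fdb$ga
  rot[3] = db$gaf
  rot[4] = b$gafd
  rot[5] = $gafdb
Sorted (with $ < everything):
  sorted[0] = $gafdb  (last char: 'b')
  sorted[1] = afdb$g  (last char: 'g')
  sorted[2] = b$gafd  (last char: 'd')
  sorted[3] = db$gaf  (last char: 'f')
  sorted[4] = fdb$ga  (last char: 'a')
  sorted[5] = gafdb$  (last char: '$')
Last column: bgdfa$
Original string S is at sorted index 5

Answer: bgdfa$
5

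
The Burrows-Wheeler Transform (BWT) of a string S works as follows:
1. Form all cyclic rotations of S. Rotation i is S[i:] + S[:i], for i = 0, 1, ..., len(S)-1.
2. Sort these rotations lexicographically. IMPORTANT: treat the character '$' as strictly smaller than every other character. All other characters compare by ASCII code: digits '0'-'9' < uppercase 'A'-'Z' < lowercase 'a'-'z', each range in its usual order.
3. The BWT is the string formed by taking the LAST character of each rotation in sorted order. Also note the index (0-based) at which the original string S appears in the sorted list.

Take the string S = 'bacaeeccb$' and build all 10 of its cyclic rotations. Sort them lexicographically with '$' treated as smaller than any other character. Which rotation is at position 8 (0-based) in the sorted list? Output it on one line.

Answer: eccb$bacae

Derivation:
All 10 rotations (rotation i = S[i:]+S[:i]):
  rot[0] = bacaeeccb$
  rot[1] = acaeeccb$b
  rot[2] = caeeccb$ba
  rot[3] = aeeccb$bac
  rot[4] = eeccb$baca
  rot[5] = eccb$bacae
  rot[6] = ccb$bacaee
  rot[7] = cb$bacaeec
  rot[8] = b$bacaeecc
  rot[9] = $bacaeeccb
Sorted (with $ < everything):
  sorted[0] = $bacaeeccb
  sorted[1] = acaeeccb$b
  sorted[2] = aeeccb$bac
  sorted[3] = b$bacaeecc
  sorted[4] = bacaeeccb$
  sorted[5] = caeeccb$ba
  sorted[6] = cb$bacaeec
  sorted[7] = ccb$bacaee
  sorted[8] = eccb$bacae
  sorted[9] = eeccb$baca
sorted[8] = eccb$bacae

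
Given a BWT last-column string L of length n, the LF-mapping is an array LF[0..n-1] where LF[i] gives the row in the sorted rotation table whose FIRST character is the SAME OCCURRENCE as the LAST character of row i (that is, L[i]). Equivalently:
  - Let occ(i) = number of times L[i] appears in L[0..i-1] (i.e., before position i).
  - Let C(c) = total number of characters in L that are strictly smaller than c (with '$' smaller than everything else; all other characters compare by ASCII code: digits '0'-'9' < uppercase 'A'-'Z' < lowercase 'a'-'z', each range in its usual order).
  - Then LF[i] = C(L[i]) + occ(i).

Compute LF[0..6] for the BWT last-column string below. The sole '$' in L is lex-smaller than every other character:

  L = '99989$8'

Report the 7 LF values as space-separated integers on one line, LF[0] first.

Char counts: '$':1, '8':2, '9':4
C (first-col start): C('$')=0, C('8')=1, C('9')=3
L[0]='9': occ=0, LF[0]=C('9')+0=3+0=3
L[1]='9': occ=1, LF[1]=C('9')+1=3+1=4
L[2]='9': occ=2, LF[2]=C('9')+2=3+2=5
L[3]='8': occ=0, LF[3]=C('8')+0=1+0=1
L[4]='9': occ=3, LF[4]=C('9')+3=3+3=6
L[5]='$': occ=0, LF[5]=C('$')+0=0+0=0
L[6]='8': occ=1, LF[6]=C('8')+1=1+1=2

Answer: 3 4 5 1 6 0 2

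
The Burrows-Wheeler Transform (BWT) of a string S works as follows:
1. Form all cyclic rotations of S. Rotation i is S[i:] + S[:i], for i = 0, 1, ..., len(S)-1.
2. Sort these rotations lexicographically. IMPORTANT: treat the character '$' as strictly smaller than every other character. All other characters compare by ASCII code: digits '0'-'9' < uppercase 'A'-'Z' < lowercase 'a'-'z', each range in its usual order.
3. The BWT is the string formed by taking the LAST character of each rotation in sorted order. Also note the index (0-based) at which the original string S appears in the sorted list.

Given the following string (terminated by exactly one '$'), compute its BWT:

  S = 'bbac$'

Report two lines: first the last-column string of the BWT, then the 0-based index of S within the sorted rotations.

Answer: cbb$a
3

Derivation:
All 5 rotations (rotation i = S[i:]+S[:i]):
  rot[0] = bbac$
  rot[1] = bac$b
  rot[2] = ac$bb
  rot[3] = c$bba
  rot[4] = $bbac
Sorted (with $ < everything):
  sorted[0] = $bbac  (last char: 'c')
  sorted[1] = ac$bb  (last char: 'b')
  sorted[2] = bac$b  (last char: 'b')
  sorted[3] = bbac$  (last char: '$')
  sorted[4] = c$bba  (last char: 'a')
Last column: cbb$a
Original string S is at sorted index 3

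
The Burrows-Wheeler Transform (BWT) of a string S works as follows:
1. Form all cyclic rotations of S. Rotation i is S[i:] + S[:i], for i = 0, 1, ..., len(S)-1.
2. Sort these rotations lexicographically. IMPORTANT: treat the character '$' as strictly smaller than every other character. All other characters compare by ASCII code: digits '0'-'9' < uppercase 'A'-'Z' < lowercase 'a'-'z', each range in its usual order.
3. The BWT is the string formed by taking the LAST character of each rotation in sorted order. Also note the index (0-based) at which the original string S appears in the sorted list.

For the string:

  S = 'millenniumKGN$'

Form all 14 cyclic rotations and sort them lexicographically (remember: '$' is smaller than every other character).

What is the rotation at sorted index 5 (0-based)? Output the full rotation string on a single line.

All 14 rotations (rotation i = S[i:]+S[:i]):
  rot[0] = millenniumKGN$
  rot[1] = illenniumKGN$m
  rot[2] = llenniumKGN$mi
  rot[3] = lenniumKGN$mil
  rot[4] = enniumKGN$mill
  rot[5] = nniumKGN$mille
  rot[6] = niumKGN$millen
  rot[7] = iumKGN$millenn
  rot[8] = umKGN$millenni
  rot[9] = mKGN$millenniu
  rot[10] = KGN$millennium
  rot[11] = GN$millenniumK
  rot[12] = N$millenniumKG
  rot[13] = $millenniumKGN
Sorted (with $ < everything):
  sorted[0] = $millenniumKGN
  sorted[1] = GN$millenniumK
  sorted[2] = KGN$millennium
  sorted[3] = N$millenniumKG
  sorted[4] = enniumKGN$mill
  sorted[5] = illenniumKGN$m
  sorted[6] = iumKGN$millenn
  sorted[7] = lenniumKGN$mil
  sorted[8] = llenniumKGN$mi
  sorted[9] = mKGN$millenniu
  sorted[10] = millenniumKGN$
  sorted[11] = niumKGN$millen
  sorted[12] = nniumKGN$mille
  sorted[13] = umKGN$millenni
sorted[5] = illenniumKGN$m

Answer: illenniumKGN$m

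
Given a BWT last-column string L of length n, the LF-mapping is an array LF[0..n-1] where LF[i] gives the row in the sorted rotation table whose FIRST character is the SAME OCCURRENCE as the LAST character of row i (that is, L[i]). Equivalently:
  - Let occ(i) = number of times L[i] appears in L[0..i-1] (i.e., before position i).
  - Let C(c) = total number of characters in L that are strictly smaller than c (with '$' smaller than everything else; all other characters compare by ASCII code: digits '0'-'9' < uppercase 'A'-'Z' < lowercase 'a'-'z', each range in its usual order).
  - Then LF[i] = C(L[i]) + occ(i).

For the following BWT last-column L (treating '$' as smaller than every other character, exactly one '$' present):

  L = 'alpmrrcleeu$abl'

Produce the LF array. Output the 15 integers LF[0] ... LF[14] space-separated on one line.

Char counts: '$':1, 'a':2, 'b':1, 'c':1, 'e':2, 'l':3, 'm':1, 'p':1, 'r':2, 'u':1
C (first-col start): C('$')=0, C('a')=1, C('b')=3, C('c')=4, C('e')=5, C('l')=7, C('m')=10, C('p')=11, C('r')=12, C('u')=14
L[0]='a': occ=0, LF[0]=C('a')+0=1+0=1
L[1]='l': occ=0, LF[1]=C('l')+0=7+0=7
L[2]='p': occ=0, LF[2]=C('p')+0=11+0=11
L[3]='m': occ=0, LF[3]=C('m')+0=10+0=10
L[4]='r': occ=0, LF[4]=C('r')+0=12+0=12
L[5]='r': occ=1, LF[5]=C('r')+1=12+1=13
L[6]='c': occ=0, LF[6]=C('c')+0=4+0=4
L[7]='l': occ=1, LF[7]=C('l')+1=7+1=8
L[8]='e': occ=0, LF[8]=C('e')+0=5+0=5
L[9]='e': occ=1, LF[9]=C('e')+1=5+1=6
L[10]='u': occ=0, LF[10]=C('u')+0=14+0=14
L[11]='$': occ=0, LF[11]=C('$')+0=0+0=0
L[12]='a': occ=1, LF[12]=C('a')+1=1+1=2
L[13]='b': occ=0, LF[13]=C('b')+0=3+0=3
L[14]='l': occ=2, LF[14]=C('l')+2=7+2=9

Answer: 1 7 11 10 12 13 4 8 5 6 14 0 2 3 9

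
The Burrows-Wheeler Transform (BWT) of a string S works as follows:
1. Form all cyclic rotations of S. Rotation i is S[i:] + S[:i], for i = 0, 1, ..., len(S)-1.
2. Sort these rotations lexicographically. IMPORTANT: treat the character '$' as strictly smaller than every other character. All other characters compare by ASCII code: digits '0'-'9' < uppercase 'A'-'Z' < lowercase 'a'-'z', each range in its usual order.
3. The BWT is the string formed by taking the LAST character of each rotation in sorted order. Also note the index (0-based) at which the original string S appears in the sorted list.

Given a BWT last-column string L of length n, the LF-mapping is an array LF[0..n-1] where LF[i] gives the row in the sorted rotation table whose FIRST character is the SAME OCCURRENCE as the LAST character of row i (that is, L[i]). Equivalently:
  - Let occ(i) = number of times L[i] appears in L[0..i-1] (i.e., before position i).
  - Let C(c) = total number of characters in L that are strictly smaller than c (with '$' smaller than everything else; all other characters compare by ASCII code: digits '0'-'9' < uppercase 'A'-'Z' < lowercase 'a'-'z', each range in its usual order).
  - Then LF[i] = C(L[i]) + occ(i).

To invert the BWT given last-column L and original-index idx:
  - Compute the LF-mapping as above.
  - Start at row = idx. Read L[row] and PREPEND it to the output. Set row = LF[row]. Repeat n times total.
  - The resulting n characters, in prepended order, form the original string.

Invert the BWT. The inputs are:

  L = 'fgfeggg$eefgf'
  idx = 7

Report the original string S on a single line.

LF mapping: 4 8 5 1 9 10 11 0 2 3 6 12 7
Walk LF starting at row 7, prepending L[row]:
  step 1: row=7, L[7]='$', prepend. Next row=LF[7]=0
  step 2: row=0, L[0]='f', prepend. Next row=LF[0]=4
  step 3: row=4, L[4]='g', prepend. Next row=LF[4]=9
  step 4: row=9, L[9]='e', prepend. Next row=LF[9]=3
  step 5: row=3, L[3]='e', prepend. Next row=LF[3]=1
  step 6: row=1, L[1]='g', prepend. Next row=LF[1]=8
  step 7: row=8, L[8]='e', prepend. Next row=LF[8]=2
  step 8: row=2, L[2]='f', prepend. Next row=LF[2]=5
  step 9: row=5, L[5]='g', prepend. Next row=LF[5]=10
  step 10: row=10, L[10]='f', prepend. Next row=LF[10]=6
  step 11: row=6, L[6]='g', prepend. Next row=LF[6]=11
  step 12: row=11, L[11]='g', prepend. Next row=LF[11]=12
  step 13: row=12, L[12]='f', prepend. Next row=LF[12]=7
Reversed output: fggfgfegeegf$

Answer: fggfgfegeegf$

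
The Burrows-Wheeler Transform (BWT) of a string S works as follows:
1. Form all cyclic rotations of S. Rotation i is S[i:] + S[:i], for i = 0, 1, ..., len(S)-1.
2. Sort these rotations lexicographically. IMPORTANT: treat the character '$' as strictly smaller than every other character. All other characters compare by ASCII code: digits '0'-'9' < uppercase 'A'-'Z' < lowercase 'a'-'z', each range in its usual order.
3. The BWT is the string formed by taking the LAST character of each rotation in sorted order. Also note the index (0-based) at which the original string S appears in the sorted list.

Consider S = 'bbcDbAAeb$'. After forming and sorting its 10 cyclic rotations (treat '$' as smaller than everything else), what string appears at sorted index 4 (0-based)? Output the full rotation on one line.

All 10 rotations (rotation i = S[i:]+S[:i]):
  rot[0] = bbcDbAAeb$
  rot[1] = bcDbAAeb$b
  rot[2] = cDbAAeb$bb
  rot[3] = DbAAeb$bbc
  rot[4] = bAAeb$bbcD
  rot[5] = AAeb$bbcDb
  rot[6] = Aeb$bbcDbA
  rot[7] = eb$bbcDbAA
  rot[8] = b$bbcDbAAe
  rot[9] = $bbcDbAAeb
Sorted (with $ < everything):
  sorted[0] = $bbcDbAAeb
  sorted[1] = AAeb$bbcDb
  sorted[2] = Aeb$bbcDbA
  sorted[3] = DbAAeb$bbc
  sorted[4] = b$bbcDbAAe
  sorted[5] = bAAeb$bbcD
  sorted[6] = bbcDbAAeb$
  sorted[7] = bcDbAAeb$b
  sorted[8] = cDbAAeb$bb
  sorted[9] = eb$bbcDbAA
sorted[4] = b$bbcDbAAe

Answer: b$bbcDbAAe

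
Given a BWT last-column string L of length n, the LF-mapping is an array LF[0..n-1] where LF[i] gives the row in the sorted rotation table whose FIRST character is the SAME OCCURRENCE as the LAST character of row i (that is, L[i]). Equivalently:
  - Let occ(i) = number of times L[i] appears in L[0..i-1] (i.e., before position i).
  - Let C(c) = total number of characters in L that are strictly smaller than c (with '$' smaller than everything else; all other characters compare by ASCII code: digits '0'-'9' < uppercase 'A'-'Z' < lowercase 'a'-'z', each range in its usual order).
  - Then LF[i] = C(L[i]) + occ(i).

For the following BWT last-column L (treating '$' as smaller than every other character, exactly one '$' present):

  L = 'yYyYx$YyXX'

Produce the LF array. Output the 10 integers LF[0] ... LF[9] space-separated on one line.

Answer: 7 3 8 4 6 0 5 9 1 2

Derivation:
Char counts: '$':1, 'X':2, 'Y':3, 'x':1, 'y':3
C (first-col start): C('$')=0, C('X')=1, C('Y')=3, C('x')=6, C('y')=7
L[0]='y': occ=0, LF[0]=C('y')+0=7+0=7
L[1]='Y': occ=0, LF[1]=C('Y')+0=3+0=3
L[2]='y': occ=1, LF[2]=C('y')+1=7+1=8
L[3]='Y': occ=1, LF[3]=C('Y')+1=3+1=4
L[4]='x': occ=0, LF[4]=C('x')+0=6+0=6
L[5]='$': occ=0, LF[5]=C('$')+0=0+0=0
L[6]='Y': occ=2, LF[6]=C('Y')+2=3+2=5
L[7]='y': occ=2, LF[7]=C('y')+2=7+2=9
L[8]='X': occ=0, LF[8]=C('X')+0=1+0=1
L[9]='X': occ=1, LF[9]=C('X')+1=1+1=2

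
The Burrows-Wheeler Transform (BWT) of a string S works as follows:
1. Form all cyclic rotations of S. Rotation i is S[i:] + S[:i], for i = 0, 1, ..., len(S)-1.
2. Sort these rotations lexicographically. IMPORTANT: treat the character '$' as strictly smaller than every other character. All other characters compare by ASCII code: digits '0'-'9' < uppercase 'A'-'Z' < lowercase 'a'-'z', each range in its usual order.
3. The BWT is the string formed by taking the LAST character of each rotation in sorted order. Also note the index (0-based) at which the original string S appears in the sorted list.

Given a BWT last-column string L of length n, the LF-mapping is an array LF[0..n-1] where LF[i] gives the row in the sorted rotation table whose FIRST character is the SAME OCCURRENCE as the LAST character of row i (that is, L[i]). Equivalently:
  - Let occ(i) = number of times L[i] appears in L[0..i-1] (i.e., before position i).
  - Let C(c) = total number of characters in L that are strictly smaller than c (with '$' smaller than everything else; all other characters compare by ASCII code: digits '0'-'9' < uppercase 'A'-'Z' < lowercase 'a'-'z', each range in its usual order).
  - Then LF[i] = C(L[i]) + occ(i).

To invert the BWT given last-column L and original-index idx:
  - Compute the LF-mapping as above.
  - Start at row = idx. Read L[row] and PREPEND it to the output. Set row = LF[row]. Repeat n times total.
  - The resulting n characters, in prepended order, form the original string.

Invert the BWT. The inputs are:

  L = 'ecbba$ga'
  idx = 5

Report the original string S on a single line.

LF mapping: 6 5 3 4 1 0 7 2
Walk LF starting at row 5, prepending L[row]:
  step 1: row=5, L[5]='$', prepend. Next row=LF[5]=0
  step 2: row=0, L[0]='e', prepend. Next row=LF[0]=6
  step 3: row=6, L[6]='g', prepend. Next row=LF[6]=7
  step 4: row=7, L[7]='a', prepend. Next row=LF[7]=2
  step 5: row=2, L[2]='b', prepend. Next row=LF[2]=3
  step 6: row=3, L[3]='b', prepend. Next row=LF[3]=4
  step 7: row=4, L[4]='a', prepend. Next row=LF[4]=1
  step 8: row=1, L[1]='c', prepend. Next row=LF[1]=5
Reversed output: cabbage$

Answer: cabbage$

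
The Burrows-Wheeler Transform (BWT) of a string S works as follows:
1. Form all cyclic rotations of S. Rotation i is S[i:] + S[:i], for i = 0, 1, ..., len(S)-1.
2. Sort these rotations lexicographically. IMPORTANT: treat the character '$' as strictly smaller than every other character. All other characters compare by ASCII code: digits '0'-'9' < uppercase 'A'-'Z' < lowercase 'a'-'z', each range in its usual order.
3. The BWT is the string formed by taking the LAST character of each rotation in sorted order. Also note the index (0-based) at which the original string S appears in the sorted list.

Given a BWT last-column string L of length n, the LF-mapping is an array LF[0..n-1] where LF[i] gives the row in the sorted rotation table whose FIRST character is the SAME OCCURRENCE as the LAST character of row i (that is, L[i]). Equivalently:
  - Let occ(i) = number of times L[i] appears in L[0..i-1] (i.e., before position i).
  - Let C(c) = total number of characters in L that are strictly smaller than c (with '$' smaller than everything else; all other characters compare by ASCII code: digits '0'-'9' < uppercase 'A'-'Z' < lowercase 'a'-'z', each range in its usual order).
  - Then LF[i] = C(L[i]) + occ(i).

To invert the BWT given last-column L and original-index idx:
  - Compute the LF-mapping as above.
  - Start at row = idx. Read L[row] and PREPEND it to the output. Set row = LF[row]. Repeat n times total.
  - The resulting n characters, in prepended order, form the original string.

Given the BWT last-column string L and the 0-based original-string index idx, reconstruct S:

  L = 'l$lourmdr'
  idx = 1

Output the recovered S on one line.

Answer: drumroll$

Derivation:
LF mapping: 2 0 3 5 8 6 4 1 7
Walk LF starting at row 1, prepending L[row]:
  step 1: row=1, L[1]='$', prepend. Next row=LF[1]=0
  step 2: row=0, L[0]='l', prepend. Next row=LF[0]=2
  step 3: row=2, L[2]='l', prepend. Next row=LF[2]=3
  step 4: row=3, L[3]='o', prepend. Next row=LF[3]=5
  step 5: row=5, L[5]='r', prepend. Next row=LF[5]=6
  step 6: row=6, L[6]='m', prepend. Next row=LF[6]=4
  step 7: row=4, L[4]='u', prepend. Next row=LF[4]=8
  step 8: row=8, L[8]='r', prepend. Next row=LF[8]=7
  step 9: row=7, L[7]='d', prepend. Next row=LF[7]=1
Reversed output: drumroll$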